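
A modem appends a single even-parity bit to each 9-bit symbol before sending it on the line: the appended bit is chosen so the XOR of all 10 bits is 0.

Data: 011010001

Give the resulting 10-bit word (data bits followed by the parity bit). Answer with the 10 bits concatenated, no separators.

XOR of the 9 data bits: 0⊕1⊕1⊕0⊕1⊕0⊕0⊕0⊕1 = 0
Parity bit = 0 (so all 10 bits XOR to 0).

0110100010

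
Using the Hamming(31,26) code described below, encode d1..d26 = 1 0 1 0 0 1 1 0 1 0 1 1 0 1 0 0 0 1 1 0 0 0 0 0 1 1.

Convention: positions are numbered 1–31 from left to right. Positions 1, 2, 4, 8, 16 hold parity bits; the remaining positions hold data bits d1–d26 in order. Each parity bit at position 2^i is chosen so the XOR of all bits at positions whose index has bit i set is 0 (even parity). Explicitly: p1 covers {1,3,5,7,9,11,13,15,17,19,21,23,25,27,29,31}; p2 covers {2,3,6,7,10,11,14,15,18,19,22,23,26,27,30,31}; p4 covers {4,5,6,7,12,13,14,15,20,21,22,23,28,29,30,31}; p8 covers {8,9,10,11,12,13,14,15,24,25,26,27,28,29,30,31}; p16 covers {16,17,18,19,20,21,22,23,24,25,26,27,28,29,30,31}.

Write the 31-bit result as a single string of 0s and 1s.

0110010101101010101000110000011

Place data at non-parity positions: p1 p2 1 p4 0 1 0 p8 0 1 1 0 1 0 1 p16 1 0 1 0 0 0 1 1 0 0 0 0 0 1 1
p1 (pos 1,3,5,7,9,11,13,15,17,19,21,23,25,27,29,31): XOR of data positions = 1⊕0⊕0⊕0⊕1⊕1⊕1⊕1⊕1⊕0⊕1⊕0⊕0⊕0⊕1 = 0
p2 (pos 2,3,6,7,10,11,14,15,18,19,22,23,26,27,30,31): XOR of data positions = 1⊕1⊕0⊕1⊕1⊕0⊕1⊕0⊕1⊕0⊕1⊕0⊕0⊕1⊕1 = 1
p4 (pos 4,5,6,7,12,13,14,15,20,21,22,23,28,29,30,31): XOR of data positions = 0⊕1⊕0⊕0⊕1⊕0⊕1⊕0⊕0⊕0⊕1⊕0⊕0⊕1⊕1 = 0
p8 (pos 8,9,10,11,12,13,14,15,24,25,26,27,28,29,30,31): XOR of data positions = 0⊕1⊕1⊕0⊕1⊕0⊕1⊕1⊕0⊕0⊕0⊕0⊕0⊕1⊕1 = 1
p16 (pos 16,17,18,19,20,21,22,23,24,25,26,27,28,29,30,31): XOR of data positions = 1⊕0⊕1⊕0⊕0⊕0⊕1⊕1⊕0⊕0⊕0⊕0⊕0⊕1⊕1 = 0
Codeword: 0110010101101010101000110000011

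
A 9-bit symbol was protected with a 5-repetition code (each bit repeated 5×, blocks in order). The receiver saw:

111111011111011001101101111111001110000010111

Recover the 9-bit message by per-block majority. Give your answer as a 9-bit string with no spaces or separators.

111011101

Block 1 (11111): 5 ones → 1
Block 2 (10111): 4 ones → 1
Block 3 (11011): 4 ones → 1
Block 4 (00110): 2 ones → 0
Block 5 (11011): 4 ones → 1
Block 6 (11111): 5 ones → 1
Block 7 (00111): 3 ones → 1
Block 8 (00000): 0 ones → 0
Block 9 (10111): 4 ones → 1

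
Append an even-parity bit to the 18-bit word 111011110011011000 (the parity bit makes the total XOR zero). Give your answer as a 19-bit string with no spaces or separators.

1110111100110110001

XOR of the 18 data bits: 1⊕1⊕1⊕0⊕1⊕1⊕1⊕1⊕0⊕0⊕1⊕1⊕0⊕1⊕1⊕0⊕0⊕0 = 1
Parity bit = 1 (so all 19 bits XOR to 0).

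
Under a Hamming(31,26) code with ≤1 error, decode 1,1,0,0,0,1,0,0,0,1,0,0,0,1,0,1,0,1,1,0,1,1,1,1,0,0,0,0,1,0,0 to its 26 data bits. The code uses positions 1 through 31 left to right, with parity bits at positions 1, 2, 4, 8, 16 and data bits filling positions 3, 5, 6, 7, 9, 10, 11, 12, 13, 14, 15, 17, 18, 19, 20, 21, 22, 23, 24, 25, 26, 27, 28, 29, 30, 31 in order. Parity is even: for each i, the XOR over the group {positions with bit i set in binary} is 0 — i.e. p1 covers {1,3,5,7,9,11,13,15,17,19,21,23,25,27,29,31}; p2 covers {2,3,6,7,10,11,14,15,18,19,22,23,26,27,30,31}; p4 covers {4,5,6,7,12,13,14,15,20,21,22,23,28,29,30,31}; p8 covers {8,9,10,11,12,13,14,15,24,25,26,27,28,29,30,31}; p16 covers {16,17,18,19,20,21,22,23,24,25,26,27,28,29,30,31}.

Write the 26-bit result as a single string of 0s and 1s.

00100100010011011110000100

s1 (pos 1,3,5,7,9,11,13,15,17,19,21,23,25,27,29,31): 1⊕0⊕0⊕0⊕0⊕0⊕0⊕0⊕0⊕1⊕1⊕1⊕0⊕0⊕1⊕0 = 1
s2 (pos 2,3,6,7,10,11,14,15,18,19,22,23,26,27,30,31): 1⊕0⊕1⊕0⊕1⊕0⊕1⊕0⊕1⊕1⊕1⊕1⊕0⊕0⊕0⊕0 = 0
s4 (pos 4,5,6,7,12,13,14,15,20,21,22,23,28,29,30,31): 0⊕0⊕1⊕0⊕0⊕0⊕1⊕0⊕0⊕1⊕1⊕1⊕0⊕1⊕0⊕0 = 0
s8 (pos 8,9,10,11,12,13,14,15,24,25,26,27,28,29,30,31): 0⊕0⊕1⊕0⊕0⊕0⊕1⊕0⊕1⊕0⊕0⊕0⊕0⊕1⊕0⊕0 = 0
s16 (pos 16,17,18,19,20,21,22,23,24,25,26,27,28,29,30,31): 1⊕0⊕1⊕1⊕0⊕1⊕1⊕1⊕1⊕0⊕0⊕0⊕0⊕1⊕0⊕0 = 0
Syndrome s16…s1 = 00001 → error at position 1.
Flip position 1: 1100010001000101011011110000100 → 0100010001000101011011110000100
Read data bits from positions 3,5,6,7,9,10,11,12,13,14,15,17,18,19,20,21,22,23,24,25,26,27,28,29,30,31: 00100100010011011110000100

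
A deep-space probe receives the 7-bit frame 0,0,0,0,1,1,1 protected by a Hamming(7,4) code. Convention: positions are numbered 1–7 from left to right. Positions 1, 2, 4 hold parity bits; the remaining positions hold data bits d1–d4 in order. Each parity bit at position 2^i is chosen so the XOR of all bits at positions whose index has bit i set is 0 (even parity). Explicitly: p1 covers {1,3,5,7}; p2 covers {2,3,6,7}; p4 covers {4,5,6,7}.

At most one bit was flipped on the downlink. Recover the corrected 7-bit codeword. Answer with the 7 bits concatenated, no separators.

s1 (pos 1,3,5,7): 0⊕0⊕1⊕1 = 0
s2 (pos 2,3,6,7): 0⊕0⊕1⊕1 = 0
s4 (pos 4,5,6,7): 0⊕1⊕1⊕1 = 1
Syndrome s4…s1 = 100 → error at position 4.
Flip position 4: 0000111 → 0001111

0001111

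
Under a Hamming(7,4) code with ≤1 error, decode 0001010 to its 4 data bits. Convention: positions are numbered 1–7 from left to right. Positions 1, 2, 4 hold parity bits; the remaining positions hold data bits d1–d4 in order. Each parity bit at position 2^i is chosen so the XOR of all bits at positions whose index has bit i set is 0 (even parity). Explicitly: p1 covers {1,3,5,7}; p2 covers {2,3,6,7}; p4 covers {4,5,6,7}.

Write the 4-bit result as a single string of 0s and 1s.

0010

s1 (pos 1,3,5,7): 0⊕0⊕0⊕0 = 0
s2 (pos 2,3,6,7): 0⊕0⊕1⊕0 = 1
s4 (pos 4,5,6,7): 1⊕0⊕1⊕0 = 0
Syndrome s4…s1 = 010 → error at position 2.
Flip position 2: 0001010 → 0101010
Read data bits from positions 3,5,6,7: 0010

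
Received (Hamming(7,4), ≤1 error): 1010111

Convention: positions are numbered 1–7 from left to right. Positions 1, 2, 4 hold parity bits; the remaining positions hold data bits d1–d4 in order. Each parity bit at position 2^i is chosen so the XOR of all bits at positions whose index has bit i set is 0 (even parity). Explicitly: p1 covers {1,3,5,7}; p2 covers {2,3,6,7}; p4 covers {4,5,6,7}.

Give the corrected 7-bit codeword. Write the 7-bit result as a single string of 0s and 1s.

s1 (pos 1,3,5,7): 1⊕1⊕1⊕1 = 0
s2 (pos 2,3,6,7): 0⊕1⊕1⊕1 = 1
s4 (pos 4,5,6,7): 0⊕1⊕1⊕1 = 1
Syndrome s4…s1 = 110 → error at position 6.
Flip position 6: 1010111 → 1010101

1010101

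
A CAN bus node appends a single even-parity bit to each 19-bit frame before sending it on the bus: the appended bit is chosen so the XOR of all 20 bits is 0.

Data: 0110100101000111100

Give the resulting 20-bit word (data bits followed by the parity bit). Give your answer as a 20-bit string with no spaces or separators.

XOR of the 19 data bits: 0⊕1⊕1⊕0⊕1⊕0⊕0⊕1⊕0⊕1⊕0⊕0⊕0⊕1⊕1⊕1⊕1⊕0⊕0 = 1
Parity bit = 1 (so all 20 bits XOR to 0).

01101001010001111001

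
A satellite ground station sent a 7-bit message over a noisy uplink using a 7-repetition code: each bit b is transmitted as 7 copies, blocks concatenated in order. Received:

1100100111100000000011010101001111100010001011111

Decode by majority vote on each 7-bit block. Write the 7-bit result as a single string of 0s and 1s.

Block 1 (1100100): 3 ones → 0
Block 2 (1111000): 4 ones → 1
Block 3 (0000001): 1 one → 0
Block 4 (1010101): 4 ones → 1
Block 5 (0011111): 5 ones → 1
Block 6 (0001000): 1 one → 0
Block 7 (1011111): 6 ones → 1

0101101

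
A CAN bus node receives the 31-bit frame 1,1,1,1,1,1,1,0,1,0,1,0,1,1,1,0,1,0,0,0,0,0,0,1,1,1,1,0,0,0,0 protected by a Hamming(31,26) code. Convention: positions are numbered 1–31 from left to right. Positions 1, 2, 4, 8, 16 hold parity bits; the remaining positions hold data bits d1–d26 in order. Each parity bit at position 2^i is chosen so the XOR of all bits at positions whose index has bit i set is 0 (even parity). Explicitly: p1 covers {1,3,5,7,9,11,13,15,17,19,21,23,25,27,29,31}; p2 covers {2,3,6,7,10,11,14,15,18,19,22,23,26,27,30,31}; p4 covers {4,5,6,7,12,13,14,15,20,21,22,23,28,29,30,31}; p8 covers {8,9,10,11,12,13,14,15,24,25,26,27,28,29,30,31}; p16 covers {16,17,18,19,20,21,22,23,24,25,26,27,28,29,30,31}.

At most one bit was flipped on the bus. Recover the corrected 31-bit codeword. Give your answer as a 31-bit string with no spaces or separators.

s1 (pos 1,3,5,7,9,11,13,15,17,19,21,23,25,27,29,31): 1⊕1⊕1⊕1⊕1⊕1⊕1⊕1⊕1⊕0⊕0⊕0⊕1⊕1⊕0⊕0 = 1
s2 (pos 2,3,6,7,10,11,14,15,18,19,22,23,26,27,30,31): 1⊕1⊕1⊕1⊕0⊕1⊕1⊕1⊕0⊕0⊕0⊕0⊕1⊕1⊕0⊕0 = 1
s4 (pos 4,5,6,7,12,13,14,15,20,21,22,23,28,29,30,31): 1⊕1⊕1⊕1⊕0⊕1⊕1⊕1⊕0⊕0⊕0⊕0⊕0⊕0⊕0⊕0 = 1
s8 (pos 8,9,10,11,12,13,14,15,24,25,26,27,28,29,30,31): 0⊕1⊕0⊕1⊕0⊕1⊕1⊕1⊕1⊕1⊕1⊕1⊕0⊕0⊕0⊕0 = 1
s16 (pos 16,17,18,19,20,21,22,23,24,25,26,27,28,29,30,31): 0⊕1⊕0⊕0⊕0⊕0⊕0⊕0⊕1⊕1⊕1⊕1⊕0⊕0⊕0⊕0 = 1
Syndrome s16…s1 = 11111 → error at position 31.
Flip position 31: 1111111010101110100000011110000 → 1111111010101110100000011110001

1111111010101110100000011110001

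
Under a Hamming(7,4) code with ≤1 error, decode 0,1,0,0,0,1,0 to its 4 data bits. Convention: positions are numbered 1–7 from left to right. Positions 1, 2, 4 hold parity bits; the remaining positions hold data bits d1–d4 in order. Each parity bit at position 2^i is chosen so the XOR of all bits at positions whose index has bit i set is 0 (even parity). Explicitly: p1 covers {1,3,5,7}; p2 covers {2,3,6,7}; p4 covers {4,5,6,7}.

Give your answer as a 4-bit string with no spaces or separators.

s1 (pos 1,3,5,7): 0⊕0⊕0⊕0 = 0
s2 (pos 2,3,6,7): 1⊕0⊕1⊕0 = 0
s4 (pos 4,5,6,7): 0⊕0⊕1⊕0 = 1
Syndrome s4…s1 = 100 → error at position 4.
Flip position 4: 0100010 → 0101010
Read data bits from positions 3,5,6,7: 0010

0010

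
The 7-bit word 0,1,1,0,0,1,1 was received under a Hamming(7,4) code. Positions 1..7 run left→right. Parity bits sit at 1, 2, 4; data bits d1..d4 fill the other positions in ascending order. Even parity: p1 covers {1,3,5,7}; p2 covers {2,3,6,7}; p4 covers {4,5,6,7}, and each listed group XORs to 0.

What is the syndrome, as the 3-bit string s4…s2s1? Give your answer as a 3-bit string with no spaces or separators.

s1 (pos 1,3,5,7): 0⊕1⊕0⊕1 = 0
s2 (pos 2,3,6,7): 1⊕1⊕1⊕1 = 0
s4 (pos 4,5,6,7): 0⊕0⊕1⊕1 = 0
Syndrome s4…s1 = 000 → no error.

000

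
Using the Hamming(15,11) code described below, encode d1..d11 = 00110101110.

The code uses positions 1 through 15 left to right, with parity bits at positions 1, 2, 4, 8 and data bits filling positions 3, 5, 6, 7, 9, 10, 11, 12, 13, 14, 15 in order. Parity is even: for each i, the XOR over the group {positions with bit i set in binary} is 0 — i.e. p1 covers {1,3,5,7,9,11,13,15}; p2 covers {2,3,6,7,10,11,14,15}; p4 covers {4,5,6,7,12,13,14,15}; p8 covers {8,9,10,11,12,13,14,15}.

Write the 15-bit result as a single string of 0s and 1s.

Place data at non-parity positions: p1 p2 0 p4 0 1 1 p8 0 1 0 1 1 1 0
p1 (pos 1,3,5,7,9,11,13,15): XOR of data positions = 0⊕0⊕1⊕0⊕0⊕1⊕0 = 0
p2 (pos 2,3,6,7,10,11,14,15): XOR of data positions = 0⊕1⊕1⊕1⊕0⊕1⊕0 = 0
p4 (pos 4,5,6,7,12,13,14,15): XOR of data positions = 0⊕1⊕1⊕1⊕1⊕1⊕0 = 1
p8 (pos 8,9,10,11,12,13,14,15): XOR of data positions = 0⊕1⊕0⊕1⊕1⊕1⊕0 = 0
Codeword: 000101100101110

000101100101110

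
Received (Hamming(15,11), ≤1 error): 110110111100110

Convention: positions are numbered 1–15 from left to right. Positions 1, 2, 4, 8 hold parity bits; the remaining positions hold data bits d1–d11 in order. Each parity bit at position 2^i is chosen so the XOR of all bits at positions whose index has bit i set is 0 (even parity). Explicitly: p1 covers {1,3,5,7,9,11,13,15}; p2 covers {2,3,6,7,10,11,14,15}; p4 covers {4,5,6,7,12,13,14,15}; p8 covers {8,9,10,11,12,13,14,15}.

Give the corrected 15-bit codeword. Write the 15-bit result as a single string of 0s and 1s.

110110111100010

s1 (pos 1,3,5,7,9,11,13,15): 1⊕0⊕1⊕1⊕1⊕0⊕1⊕0 = 1
s2 (pos 2,3,6,7,10,11,14,15): 1⊕0⊕0⊕1⊕1⊕0⊕1⊕0 = 0
s4 (pos 4,5,6,7,12,13,14,15): 1⊕1⊕0⊕1⊕0⊕1⊕1⊕0 = 1
s8 (pos 8,9,10,11,12,13,14,15): 1⊕1⊕1⊕0⊕0⊕1⊕1⊕0 = 1
Syndrome s8…s1 = 1101 → error at position 13.
Flip position 13: 110110111100110 → 110110111100010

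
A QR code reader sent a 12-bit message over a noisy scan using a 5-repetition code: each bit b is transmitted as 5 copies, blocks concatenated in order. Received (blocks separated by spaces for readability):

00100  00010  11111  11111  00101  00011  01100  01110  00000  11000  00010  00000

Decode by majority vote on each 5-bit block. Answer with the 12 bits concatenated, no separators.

001100010000

Block 1 (00100): 1 one → 0
Block 2 (00010): 1 one → 0
Block 3 (11111): 5 ones → 1
Block 4 (11111): 5 ones → 1
Block 5 (00101): 2 ones → 0
Block 6 (00011): 2 ones → 0
Block 7 (01100): 2 ones → 0
Block 8 (01110): 3 ones → 1
Block 9 (00000): 0 ones → 0
Block 10 (11000): 2 ones → 0
Block 11 (00010): 1 one → 0
Block 12 (00000): 0 ones → 0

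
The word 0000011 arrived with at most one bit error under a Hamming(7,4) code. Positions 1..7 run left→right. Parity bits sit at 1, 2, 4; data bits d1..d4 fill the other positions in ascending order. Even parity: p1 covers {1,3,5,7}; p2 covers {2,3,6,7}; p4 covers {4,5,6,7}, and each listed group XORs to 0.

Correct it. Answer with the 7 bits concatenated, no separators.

s1 (pos 1,3,5,7): 0⊕0⊕0⊕1 = 1
s2 (pos 2,3,6,7): 0⊕0⊕1⊕1 = 0
s4 (pos 4,5,6,7): 0⊕0⊕1⊕1 = 0
Syndrome s4…s1 = 001 → error at position 1.
Flip position 1: 0000011 → 1000011

1000011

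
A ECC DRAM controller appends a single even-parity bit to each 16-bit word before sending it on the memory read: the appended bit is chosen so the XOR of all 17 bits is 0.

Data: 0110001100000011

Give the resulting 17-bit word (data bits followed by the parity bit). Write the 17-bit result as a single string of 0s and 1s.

XOR of the 16 data bits: 0⊕1⊕1⊕0⊕0⊕0⊕1⊕1⊕0⊕0⊕0⊕0⊕0⊕0⊕1⊕1 = 0
Parity bit = 0 (so all 17 bits XOR to 0).

01100011000000110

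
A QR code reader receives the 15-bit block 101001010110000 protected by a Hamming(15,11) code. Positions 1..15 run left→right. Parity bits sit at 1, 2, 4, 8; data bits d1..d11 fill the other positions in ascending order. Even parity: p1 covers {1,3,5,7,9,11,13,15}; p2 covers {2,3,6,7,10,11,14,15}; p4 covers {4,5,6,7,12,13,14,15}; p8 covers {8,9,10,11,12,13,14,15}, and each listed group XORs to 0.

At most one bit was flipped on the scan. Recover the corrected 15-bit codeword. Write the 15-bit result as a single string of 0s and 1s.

101001010110100

s1 (pos 1,3,5,7,9,11,13,15): 1⊕1⊕0⊕0⊕0⊕1⊕0⊕0 = 1
s2 (pos 2,3,6,7,10,11,14,15): 0⊕1⊕1⊕0⊕1⊕1⊕0⊕0 = 0
s4 (pos 4,5,6,7,12,13,14,15): 0⊕0⊕1⊕0⊕0⊕0⊕0⊕0 = 1
s8 (pos 8,9,10,11,12,13,14,15): 1⊕0⊕1⊕1⊕0⊕0⊕0⊕0 = 1
Syndrome s8…s1 = 1101 → error at position 13.
Flip position 13: 101001010110000 → 101001010110100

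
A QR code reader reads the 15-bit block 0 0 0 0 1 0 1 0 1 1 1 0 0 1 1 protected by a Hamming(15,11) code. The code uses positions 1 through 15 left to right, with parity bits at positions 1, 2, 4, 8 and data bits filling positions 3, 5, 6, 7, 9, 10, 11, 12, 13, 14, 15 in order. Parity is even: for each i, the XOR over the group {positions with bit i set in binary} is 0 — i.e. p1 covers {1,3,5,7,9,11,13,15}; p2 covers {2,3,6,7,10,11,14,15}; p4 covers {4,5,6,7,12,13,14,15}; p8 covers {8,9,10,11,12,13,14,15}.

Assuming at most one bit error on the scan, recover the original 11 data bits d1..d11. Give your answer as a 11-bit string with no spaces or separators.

s1 (pos 1,3,5,7,9,11,13,15): 0⊕0⊕1⊕1⊕1⊕1⊕0⊕1 = 1
s2 (pos 2,3,6,7,10,11,14,15): 0⊕0⊕0⊕1⊕1⊕1⊕1⊕1 = 1
s4 (pos 4,5,6,7,12,13,14,15): 0⊕1⊕0⊕1⊕0⊕0⊕1⊕1 = 0
s8 (pos 8,9,10,11,12,13,14,15): 0⊕1⊕1⊕1⊕0⊕0⊕1⊕1 = 1
Syndrome s8…s1 = 1011 → error at position 11.
Flip position 11: 000010101110011 → 000010101100011
Read data bits from positions 3,5,6,7,9,10,11,12,13,14,15: 01011100011

01011100011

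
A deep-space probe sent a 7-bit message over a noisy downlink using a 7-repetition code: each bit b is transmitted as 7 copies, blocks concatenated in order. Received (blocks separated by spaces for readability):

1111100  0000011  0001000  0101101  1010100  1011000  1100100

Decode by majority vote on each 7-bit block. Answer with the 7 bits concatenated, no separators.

Block 1 (1111100): 5 ones → 1
Block 2 (0000011): 2 ones → 0
Block 3 (0001000): 1 one → 0
Block 4 (0101101): 4 ones → 1
Block 5 (1010100): 3 ones → 0
Block 6 (1011000): 3 ones → 0
Block 7 (1100100): 3 ones → 0

1001000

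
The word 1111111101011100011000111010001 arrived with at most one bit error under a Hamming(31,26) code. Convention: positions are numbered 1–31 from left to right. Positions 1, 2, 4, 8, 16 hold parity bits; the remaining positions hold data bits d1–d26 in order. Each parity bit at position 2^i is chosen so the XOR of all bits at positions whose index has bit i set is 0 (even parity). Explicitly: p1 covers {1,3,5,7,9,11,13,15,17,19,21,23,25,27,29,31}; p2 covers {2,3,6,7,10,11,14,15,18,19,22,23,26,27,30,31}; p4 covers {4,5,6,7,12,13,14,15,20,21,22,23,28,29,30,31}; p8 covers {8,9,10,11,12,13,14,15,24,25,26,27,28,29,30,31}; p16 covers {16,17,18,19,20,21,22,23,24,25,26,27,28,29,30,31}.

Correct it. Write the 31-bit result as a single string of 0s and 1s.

s1 (pos 1,3,5,7,9,11,13,15,17,19,21,23,25,27,29,31): 1⊕1⊕1⊕1⊕0⊕0⊕1⊕0⊕0⊕1⊕0⊕1⊕1⊕1⊕0⊕1 = 0
s2 (pos 2,3,6,7,10,11,14,15,18,19,22,23,26,27,30,31): 1⊕1⊕1⊕1⊕1⊕0⊕1⊕0⊕1⊕1⊕0⊕1⊕0⊕1⊕0⊕1 = 1
s4 (pos 4,5,6,7,12,13,14,15,20,21,22,23,28,29,30,31): 1⊕1⊕1⊕1⊕1⊕1⊕1⊕0⊕0⊕0⊕0⊕1⊕0⊕0⊕0⊕1 = 1
s8 (pos 8,9,10,11,12,13,14,15,24,25,26,27,28,29,30,31): 1⊕0⊕1⊕0⊕1⊕1⊕1⊕0⊕1⊕1⊕0⊕1⊕0⊕0⊕0⊕1 = 1
s16 (pos 16,17,18,19,20,21,22,23,24,25,26,27,28,29,30,31): 0⊕0⊕1⊕1⊕0⊕0⊕0⊕1⊕1⊕1⊕0⊕1⊕0⊕0⊕0⊕1 = 1
Syndrome s16…s1 = 11110 → error at position 30.
Flip position 30: 1111111101011100011000111010001 → 1111111101011100011000111010011

1111111101011100011000111010011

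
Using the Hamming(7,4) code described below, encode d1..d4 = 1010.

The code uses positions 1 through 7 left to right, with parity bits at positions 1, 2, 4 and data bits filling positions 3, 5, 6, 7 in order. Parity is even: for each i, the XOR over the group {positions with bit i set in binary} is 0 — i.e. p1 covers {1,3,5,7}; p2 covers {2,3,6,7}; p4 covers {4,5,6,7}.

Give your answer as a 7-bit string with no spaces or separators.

1011010

Place data at non-parity positions: p1 p2 1 p4 0 1 0
p1 (pos 1,3,5,7): XOR of data positions = 1⊕0⊕0 = 1
p2 (pos 2,3,6,7): XOR of data positions = 1⊕1⊕0 = 0
p4 (pos 4,5,6,7): XOR of data positions = 0⊕1⊕0 = 1
Codeword: 1011010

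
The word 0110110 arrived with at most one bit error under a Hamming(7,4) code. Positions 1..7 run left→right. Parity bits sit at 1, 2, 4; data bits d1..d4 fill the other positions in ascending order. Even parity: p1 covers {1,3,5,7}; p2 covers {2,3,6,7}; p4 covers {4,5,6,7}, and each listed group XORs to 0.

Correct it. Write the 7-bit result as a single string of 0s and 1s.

0010110

s1 (pos 1,3,5,7): 0⊕1⊕1⊕0 = 0
s2 (pos 2,3,6,7): 1⊕1⊕1⊕0 = 1
s4 (pos 4,5,6,7): 0⊕1⊕1⊕0 = 0
Syndrome s4…s1 = 010 → error at position 2.
Flip position 2: 0110110 → 0010110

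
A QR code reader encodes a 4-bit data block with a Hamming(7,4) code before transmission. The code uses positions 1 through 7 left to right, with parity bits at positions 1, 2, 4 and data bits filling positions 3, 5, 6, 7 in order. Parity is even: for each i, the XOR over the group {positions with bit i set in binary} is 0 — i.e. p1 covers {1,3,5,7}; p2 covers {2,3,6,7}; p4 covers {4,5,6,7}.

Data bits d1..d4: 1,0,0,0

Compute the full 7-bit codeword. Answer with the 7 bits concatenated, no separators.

Place data at non-parity positions: p1 p2 1 p4 0 0 0
p1 (pos 1,3,5,7): XOR of data positions = 1⊕0⊕0 = 1
p2 (pos 2,3,6,7): XOR of data positions = 1⊕0⊕0 = 1
p4 (pos 4,5,6,7): XOR of data positions = 0⊕0⊕0 = 0
Codeword: 1110000

1110000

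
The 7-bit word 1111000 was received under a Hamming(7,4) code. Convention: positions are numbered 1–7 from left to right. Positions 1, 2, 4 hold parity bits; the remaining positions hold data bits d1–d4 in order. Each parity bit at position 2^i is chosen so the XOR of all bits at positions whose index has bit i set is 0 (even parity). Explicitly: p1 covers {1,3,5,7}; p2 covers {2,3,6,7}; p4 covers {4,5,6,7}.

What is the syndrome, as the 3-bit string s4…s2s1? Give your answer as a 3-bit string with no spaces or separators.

s1 (pos 1,3,5,7): 1⊕1⊕0⊕0 = 0
s2 (pos 2,3,6,7): 1⊕1⊕0⊕0 = 0
s4 (pos 4,5,6,7): 1⊕0⊕0⊕0 = 1
Syndrome s4…s1 = 100 → error at position 4.

100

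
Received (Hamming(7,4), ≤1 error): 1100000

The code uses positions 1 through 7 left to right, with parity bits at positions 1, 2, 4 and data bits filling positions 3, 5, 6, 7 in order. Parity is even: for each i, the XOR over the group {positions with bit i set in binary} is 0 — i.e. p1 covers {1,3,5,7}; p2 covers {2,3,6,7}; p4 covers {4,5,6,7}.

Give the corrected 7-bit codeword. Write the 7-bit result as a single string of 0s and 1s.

s1 (pos 1,3,5,7): 1⊕0⊕0⊕0 = 1
s2 (pos 2,3,6,7): 1⊕0⊕0⊕0 = 1
s4 (pos 4,5,6,7): 0⊕0⊕0⊕0 = 0
Syndrome s4…s1 = 011 → error at position 3.
Flip position 3: 1100000 → 1110000

1110000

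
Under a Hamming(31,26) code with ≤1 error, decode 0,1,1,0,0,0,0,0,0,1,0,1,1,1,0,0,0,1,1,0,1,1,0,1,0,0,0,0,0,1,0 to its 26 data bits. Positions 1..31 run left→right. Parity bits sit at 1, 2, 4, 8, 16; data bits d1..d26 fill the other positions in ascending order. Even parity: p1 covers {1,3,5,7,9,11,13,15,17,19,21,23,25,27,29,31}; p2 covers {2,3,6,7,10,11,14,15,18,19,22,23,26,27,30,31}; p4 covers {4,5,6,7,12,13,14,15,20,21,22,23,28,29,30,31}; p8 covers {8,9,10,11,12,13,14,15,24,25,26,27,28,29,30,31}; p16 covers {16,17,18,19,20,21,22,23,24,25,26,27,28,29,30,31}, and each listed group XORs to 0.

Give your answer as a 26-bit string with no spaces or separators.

s1 (pos 1,3,5,7,9,11,13,15,17,19,21,23,25,27,29,31): 0⊕1⊕0⊕0⊕0⊕0⊕1⊕0⊕0⊕1⊕1⊕0⊕0⊕0⊕0⊕0 = 0
s2 (pos 2,3,6,7,10,11,14,15,18,19,22,23,26,27,30,31): 1⊕1⊕0⊕0⊕1⊕0⊕1⊕0⊕1⊕1⊕1⊕0⊕0⊕0⊕1⊕0 = 0
s4 (pos 4,5,6,7,12,13,14,15,20,21,22,23,28,29,30,31): 0⊕0⊕0⊕0⊕1⊕1⊕1⊕0⊕0⊕1⊕1⊕0⊕0⊕0⊕1⊕0 = 0
s8 (pos 8,9,10,11,12,13,14,15,24,25,26,27,28,29,30,31): 0⊕0⊕1⊕0⊕1⊕1⊕1⊕0⊕1⊕0⊕0⊕0⊕0⊕0⊕1⊕0 = 0
s16 (pos 16,17,18,19,20,21,22,23,24,25,26,27,28,29,30,31): 0⊕0⊕1⊕1⊕0⊕1⊕1⊕0⊕1⊕0⊕0⊕0⊕0⊕0⊕1⊕0 = 0
Syndrome s16…s1 = 00000 → no error.
Read data bits from positions 3,5,6,7,9,10,11,12,13,14,15,17,18,19,20,21,22,23,24,25,26,27,28,29,30,31: 10000101110011011010000010

10000101110011011010000010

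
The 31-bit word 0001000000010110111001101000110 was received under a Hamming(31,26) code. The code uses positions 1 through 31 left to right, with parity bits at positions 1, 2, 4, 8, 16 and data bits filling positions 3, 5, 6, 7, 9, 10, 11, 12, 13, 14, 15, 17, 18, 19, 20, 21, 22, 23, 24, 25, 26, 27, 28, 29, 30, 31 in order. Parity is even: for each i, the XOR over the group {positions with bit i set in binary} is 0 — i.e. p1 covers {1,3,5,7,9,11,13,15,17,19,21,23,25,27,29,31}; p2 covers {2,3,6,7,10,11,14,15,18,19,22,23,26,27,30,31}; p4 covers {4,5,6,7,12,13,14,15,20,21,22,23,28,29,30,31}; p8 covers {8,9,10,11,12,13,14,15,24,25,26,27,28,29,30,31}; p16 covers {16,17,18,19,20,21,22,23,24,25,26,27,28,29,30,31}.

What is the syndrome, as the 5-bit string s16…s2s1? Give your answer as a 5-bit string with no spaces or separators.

s1 (pos 1,3,5,7,9,11,13,15,17,19,21,23,25,27,29,31): 0⊕0⊕0⊕0⊕0⊕0⊕0⊕1⊕1⊕1⊕0⊕1⊕1⊕0⊕1⊕0 = 0
s2 (pos 2,3,6,7,10,11,14,15,18,19,22,23,26,27,30,31): 0⊕0⊕0⊕0⊕0⊕0⊕1⊕1⊕1⊕1⊕1⊕1⊕0⊕0⊕1⊕0 = 1
s4 (pos 4,5,6,7,12,13,14,15,20,21,22,23,28,29,30,31): 1⊕0⊕0⊕0⊕1⊕0⊕1⊕1⊕0⊕0⊕1⊕1⊕0⊕1⊕1⊕0 = 0
s8 (pos 8,9,10,11,12,13,14,15,24,25,26,27,28,29,30,31): 0⊕0⊕0⊕0⊕1⊕0⊕1⊕1⊕0⊕1⊕0⊕0⊕0⊕1⊕1⊕0 = 0
s16 (pos 16,17,18,19,20,21,22,23,24,25,26,27,28,29,30,31): 0⊕1⊕1⊕1⊕0⊕0⊕1⊕1⊕0⊕1⊕0⊕0⊕0⊕1⊕1⊕0 = 0
Syndrome s16…s1 = 00010 → error at position 2.

00010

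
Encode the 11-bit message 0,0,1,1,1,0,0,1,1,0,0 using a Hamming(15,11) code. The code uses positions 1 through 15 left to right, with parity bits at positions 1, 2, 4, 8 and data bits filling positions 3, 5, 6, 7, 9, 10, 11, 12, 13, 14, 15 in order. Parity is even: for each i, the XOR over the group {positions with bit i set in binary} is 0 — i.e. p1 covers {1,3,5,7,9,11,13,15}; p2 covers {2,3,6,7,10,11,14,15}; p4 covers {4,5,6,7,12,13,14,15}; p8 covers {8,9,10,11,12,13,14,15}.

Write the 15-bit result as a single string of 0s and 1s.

100001111001100

Place data at non-parity positions: p1 p2 0 p4 0 1 1 p8 1 0 0 1 1 0 0
p1 (pos 1,3,5,7,9,11,13,15): XOR of data positions = 0⊕0⊕1⊕1⊕0⊕1⊕0 = 1
p2 (pos 2,3,6,7,10,11,14,15): XOR of data positions = 0⊕1⊕1⊕0⊕0⊕0⊕0 = 0
p4 (pos 4,5,6,7,12,13,14,15): XOR of data positions = 0⊕1⊕1⊕1⊕1⊕0⊕0 = 0
p8 (pos 8,9,10,11,12,13,14,15): XOR of data positions = 1⊕0⊕0⊕1⊕1⊕0⊕0 = 1
Codeword: 100001111001100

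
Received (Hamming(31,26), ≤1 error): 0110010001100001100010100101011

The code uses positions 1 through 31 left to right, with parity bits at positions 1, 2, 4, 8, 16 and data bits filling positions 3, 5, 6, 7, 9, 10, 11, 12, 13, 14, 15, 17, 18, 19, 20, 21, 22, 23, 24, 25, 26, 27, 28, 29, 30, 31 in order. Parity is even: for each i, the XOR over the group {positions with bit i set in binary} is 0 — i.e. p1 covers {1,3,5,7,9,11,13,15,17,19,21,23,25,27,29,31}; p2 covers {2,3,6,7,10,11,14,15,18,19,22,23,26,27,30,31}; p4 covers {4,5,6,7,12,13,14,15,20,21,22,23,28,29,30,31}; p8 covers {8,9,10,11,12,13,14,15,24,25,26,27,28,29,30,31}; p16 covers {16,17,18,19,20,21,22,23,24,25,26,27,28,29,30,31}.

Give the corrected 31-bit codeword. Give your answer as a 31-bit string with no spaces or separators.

0010010001100001100010100101011

s1 (pos 1,3,5,7,9,11,13,15,17,19,21,23,25,27,29,31): 0⊕1⊕0⊕0⊕0⊕1⊕0⊕0⊕1⊕0⊕1⊕1⊕0⊕0⊕0⊕1 = 0
s2 (pos 2,3,6,7,10,11,14,15,18,19,22,23,26,27,30,31): 1⊕1⊕1⊕0⊕1⊕1⊕0⊕0⊕0⊕0⊕0⊕1⊕1⊕0⊕1⊕1 = 1
s4 (pos 4,5,6,7,12,13,14,15,20,21,22,23,28,29,30,31): 0⊕0⊕1⊕0⊕0⊕0⊕0⊕0⊕0⊕1⊕0⊕1⊕1⊕0⊕1⊕1 = 0
s8 (pos 8,9,10,11,12,13,14,15,24,25,26,27,28,29,30,31): 0⊕0⊕1⊕1⊕0⊕0⊕0⊕0⊕0⊕0⊕1⊕0⊕1⊕0⊕1⊕1 = 0
s16 (pos 16,17,18,19,20,21,22,23,24,25,26,27,28,29,30,31): 1⊕1⊕0⊕0⊕0⊕1⊕0⊕1⊕0⊕0⊕1⊕0⊕1⊕0⊕1⊕1 = 0
Syndrome s16…s1 = 00010 → error at position 2.
Flip position 2: 0110010001100001100010100101011 → 0010010001100001100010100101011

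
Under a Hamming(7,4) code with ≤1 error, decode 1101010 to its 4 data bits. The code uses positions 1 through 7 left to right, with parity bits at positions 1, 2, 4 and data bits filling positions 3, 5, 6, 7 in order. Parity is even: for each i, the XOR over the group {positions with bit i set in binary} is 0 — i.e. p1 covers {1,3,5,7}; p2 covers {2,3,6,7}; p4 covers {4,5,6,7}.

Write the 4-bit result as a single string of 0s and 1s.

s1 (pos 1,3,5,7): 1⊕0⊕0⊕0 = 1
s2 (pos 2,3,6,7): 1⊕0⊕1⊕0 = 0
s4 (pos 4,5,6,7): 1⊕0⊕1⊕0 = 0
Syndrome s4…s1 = 001 → error at position 1.
Flip position 1: 1101010 → 0101010
Read data bits from positions 3,5,6,7: 0010

0010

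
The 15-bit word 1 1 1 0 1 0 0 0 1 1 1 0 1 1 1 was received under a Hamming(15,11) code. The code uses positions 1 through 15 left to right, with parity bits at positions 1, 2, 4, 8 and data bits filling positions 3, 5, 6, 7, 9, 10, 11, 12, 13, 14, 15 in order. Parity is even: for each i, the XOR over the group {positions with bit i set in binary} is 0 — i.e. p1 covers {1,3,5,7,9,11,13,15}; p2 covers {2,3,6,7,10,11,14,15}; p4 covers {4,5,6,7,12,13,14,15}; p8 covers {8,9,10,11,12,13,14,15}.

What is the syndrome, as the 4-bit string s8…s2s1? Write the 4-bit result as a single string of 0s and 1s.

s1 (pos 1,3,5,7,9,11,13,15): 1⊕1⊕1⊕0⊕1⊕1⊕1⊕1 = 1
s2 (pos 2,3,6,7,10,11,14,15): 1⊕1⊕0⊕0⊕1⊕1⊕1⊕1 = 0
s4 (pos 4,5,6,7,12,13,14,15): 0⊕1⊕0⊕0⊕0⊕1⊕1⊕1 = 0
s8 (pos 8,9,10,11,12,13,14,15): 0⊕1⊕1⊕1⊕0⊕1⊕1⊕1 = 0
Syndrome s8…s1 = 0001 → error at position 1.

0001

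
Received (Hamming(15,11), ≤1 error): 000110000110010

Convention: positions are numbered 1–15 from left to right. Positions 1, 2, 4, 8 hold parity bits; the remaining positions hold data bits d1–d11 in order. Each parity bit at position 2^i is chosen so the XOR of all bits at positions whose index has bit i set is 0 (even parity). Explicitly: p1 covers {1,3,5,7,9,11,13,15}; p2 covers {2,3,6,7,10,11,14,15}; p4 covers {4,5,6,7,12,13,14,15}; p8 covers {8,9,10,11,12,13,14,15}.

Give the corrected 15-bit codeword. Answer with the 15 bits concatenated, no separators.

000110000110000

s1 (pos 1,3,5,7,9,11,13,15): 0⊕0⊕1⊕0⊕0⊕1⊕0⊕0 = 0
s2 (pos 2,3,6,7,10,11,14,15): 0⊕0⊕0⊕0⊕1⊕1⊕1⊕0 = 1
s4 (pos 4,5,6,7,12,13,14,15): 1⊕1⊕0⊕0⊕0⊕0⊕1⊕0 = 1
s8 (pos 8,9,10,11,12,13,14,15): 0⊕0⊕1⊕1⊕0⊕0⊕1⊕0 = 1
Syndrome s8…s1 = 1110 → error at position 14.
Flip position 14: 000110000110010 → 000110000110000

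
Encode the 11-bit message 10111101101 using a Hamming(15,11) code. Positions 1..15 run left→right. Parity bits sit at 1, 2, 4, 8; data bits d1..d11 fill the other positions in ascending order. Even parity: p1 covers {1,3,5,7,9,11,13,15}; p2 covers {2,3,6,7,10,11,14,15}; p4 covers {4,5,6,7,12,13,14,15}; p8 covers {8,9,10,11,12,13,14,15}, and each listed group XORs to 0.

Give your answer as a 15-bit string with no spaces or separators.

Place data at non-parity positions: p1 p2 1 p4 0 1 1 p8 1 1 0 1 1 0 1
p1 (pos 1,3,5,7,9,11,13,15): XOR of data positions = 1⊕0⊕1⊕1⊕0⊕1⊕1 = 1
p2 (pos 2,3,6,7,10,11,14,15): XOR of data positions = 1⊕1⊕1⊕1⊕0⊕0⊕1 = 1
p4 (pos 4,5,6,7,12,13,14,15): XOR of data positions = 0⊕1⊕1⊕1⊕1⊕0⊕1 = 1
p8 (pos 8,9,10,11,12,13,14,15): XOR of data positions = 1⊕1⊕0⊕1⊕1⊕0⊕1 = 1
Codeword: 111101111101101

111101111101101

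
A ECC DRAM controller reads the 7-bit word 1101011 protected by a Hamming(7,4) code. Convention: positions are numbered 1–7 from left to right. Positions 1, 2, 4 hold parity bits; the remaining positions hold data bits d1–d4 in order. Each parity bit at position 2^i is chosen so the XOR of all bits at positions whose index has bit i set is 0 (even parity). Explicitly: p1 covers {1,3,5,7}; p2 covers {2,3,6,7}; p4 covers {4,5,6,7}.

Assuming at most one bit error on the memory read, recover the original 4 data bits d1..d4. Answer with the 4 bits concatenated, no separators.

0001

s1 (pos 1,3,5,7): 1⊕0⊕0⊕1 = 0
s2 (pos 2,3,6,7): 1⊕0⊕1⊕1 = 1
s4 (pos 4,5,6,7): 1⊕0⊕1⊕1 = 1
Syndrome s4…s1 = 110 → error at position 6.
Flip position 6: 1101011 → 1101001
Read data bits from positions 3,5,6,7: 0001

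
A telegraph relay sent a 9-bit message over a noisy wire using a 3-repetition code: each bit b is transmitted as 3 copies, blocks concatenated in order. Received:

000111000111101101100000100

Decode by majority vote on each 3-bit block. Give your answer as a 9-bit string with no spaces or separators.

010111000

Block 1 (000): 0 ones → 0
Block 2 (111): 3 ones → 1
Block 3 (000): 0 ones → 0
Block 4 (111): 3 ones → 1
Block 5 (101): 2 ones → 1
Block 6 (101): 2 ones → 1
Block 7 (100): 1 one → 0
Block 8 (000): 0 ones → 0
Block 9 (100): 1 one → 0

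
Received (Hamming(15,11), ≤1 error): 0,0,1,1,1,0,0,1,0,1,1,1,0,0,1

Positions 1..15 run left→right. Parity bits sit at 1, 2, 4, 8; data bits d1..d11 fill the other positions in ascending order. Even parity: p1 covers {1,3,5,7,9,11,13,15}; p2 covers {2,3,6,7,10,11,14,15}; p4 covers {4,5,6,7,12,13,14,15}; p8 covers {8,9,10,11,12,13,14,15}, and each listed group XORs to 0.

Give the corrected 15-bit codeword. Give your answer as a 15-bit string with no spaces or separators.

001110000111001

s1 (pos 1,3,5,7,9,11,13,15): 0⊕1⊕1⊕0⊕0⊕1⊕0⊕1 = 0
s2 (pos 2,3,6,7,10,11,14,15): 0⊕1⊕0⊕0⊕1⊕1⊕0⊕1 = 0
s4 (pos 4,5,6,7,12,13,14,15): 1⊕1⊕0⊕0⊕1⊕0⊕0⊕1 = 0
s8 (pos 8,9,10,11,12,13,14,15): 1⊕0⊕1⊕1⊕1⊕0⊕0⊕1 = 1
Syndrome s8…s1 = 1000 → error at position 8.
Flip position 8: 001110010111001 → 001110000111001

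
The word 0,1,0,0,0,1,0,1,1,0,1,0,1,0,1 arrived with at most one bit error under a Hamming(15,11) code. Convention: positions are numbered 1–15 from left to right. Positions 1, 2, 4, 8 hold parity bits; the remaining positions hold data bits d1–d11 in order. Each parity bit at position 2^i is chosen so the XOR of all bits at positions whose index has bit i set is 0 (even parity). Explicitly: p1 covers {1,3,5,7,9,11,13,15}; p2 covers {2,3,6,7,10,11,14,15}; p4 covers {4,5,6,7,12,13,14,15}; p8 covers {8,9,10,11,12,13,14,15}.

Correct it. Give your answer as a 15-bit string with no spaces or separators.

s1 (pos 1,3,5,7,9,11,13,15): 0⊕0⊕0⊕0⊕1⊕1⊕1⊕1 = 0
s2 (pos 2,3,6,7,10,11,14,15): 1⊕0⊕1⊕0⊕0⊕1⊕0⊕1 = 0
s4 (pos 4,5,6,7,12,13,14,15): 0⊕0⊕1⊕0⊕0⊕1⊕0⊕1 = 1
s8 (pos 8,9,10,11,12,13,14,15): 1⊕1⊕0⊕1⊕0⊕1⊕0⊕1 = 1
Syndrome s8…s1 = 1100 → error at position 12.
Flip position 12: 010001011010101 → 010001011011101

010001011011101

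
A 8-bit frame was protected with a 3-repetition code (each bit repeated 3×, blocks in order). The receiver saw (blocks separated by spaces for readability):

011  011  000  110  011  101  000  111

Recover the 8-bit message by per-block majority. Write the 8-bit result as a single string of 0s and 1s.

11011101

Block 1 (011): 2 ones → 1
Block 2 (011): 2 ones → 1
Block 3 (000): 0 ones → 0
Block 4 (110): 2 ones → 1
Block 5 (011): 2 ones → 1
Block 6 (101): 2 ones → 1
Block 7 (000): 0 ones → 0
Block 8 (111): 3 ones → 1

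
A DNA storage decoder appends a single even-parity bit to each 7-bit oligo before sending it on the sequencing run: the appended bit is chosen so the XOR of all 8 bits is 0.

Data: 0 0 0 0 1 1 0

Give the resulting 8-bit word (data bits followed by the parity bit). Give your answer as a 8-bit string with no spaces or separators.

XOR of the 7 data bits: 0⊕0⊕0⊕0⊕1⊕1⊕0 = 0
Parity bit = 0 (so all 8 bits XOR to 0).

00001100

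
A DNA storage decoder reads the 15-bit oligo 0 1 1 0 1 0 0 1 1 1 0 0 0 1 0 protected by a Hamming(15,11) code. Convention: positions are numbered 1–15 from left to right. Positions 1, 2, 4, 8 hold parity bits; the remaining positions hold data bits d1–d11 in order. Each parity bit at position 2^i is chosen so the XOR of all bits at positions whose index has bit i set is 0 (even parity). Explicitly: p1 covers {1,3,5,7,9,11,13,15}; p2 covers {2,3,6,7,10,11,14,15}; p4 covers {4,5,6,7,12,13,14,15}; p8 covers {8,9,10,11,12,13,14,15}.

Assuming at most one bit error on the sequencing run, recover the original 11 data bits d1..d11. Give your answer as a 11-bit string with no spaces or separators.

11001100010

s1 (pos 1,3,5,7,9,11,13,15): 0⊕1⊕1⊕0⊕1⊕0⊕0⊕0 = 1
s2 (pos 2,3,6,7,10,11,14,15): 1⊕1⊕0⊕0⊕1⊕0⊕1⊕0 = 0
s4 (pos 4,5,6,7,12,13,14,15): 0⊕1⊕0⊕0⊕0⊕0⊕1⊕0 = 0
s8 (pos 8,9,10,11,12,13,14,15): 1⊕1⊕1⊕0⊕0⊕0⊕1⊕0 = 0
Syndrome s8…s1 = 0001 → error at position 1.
Flip position 1: 011010011100010 → 111010011100010
Read data bits from positions 3,5,6,7,9,10,11,12,13,14,15: 11001100010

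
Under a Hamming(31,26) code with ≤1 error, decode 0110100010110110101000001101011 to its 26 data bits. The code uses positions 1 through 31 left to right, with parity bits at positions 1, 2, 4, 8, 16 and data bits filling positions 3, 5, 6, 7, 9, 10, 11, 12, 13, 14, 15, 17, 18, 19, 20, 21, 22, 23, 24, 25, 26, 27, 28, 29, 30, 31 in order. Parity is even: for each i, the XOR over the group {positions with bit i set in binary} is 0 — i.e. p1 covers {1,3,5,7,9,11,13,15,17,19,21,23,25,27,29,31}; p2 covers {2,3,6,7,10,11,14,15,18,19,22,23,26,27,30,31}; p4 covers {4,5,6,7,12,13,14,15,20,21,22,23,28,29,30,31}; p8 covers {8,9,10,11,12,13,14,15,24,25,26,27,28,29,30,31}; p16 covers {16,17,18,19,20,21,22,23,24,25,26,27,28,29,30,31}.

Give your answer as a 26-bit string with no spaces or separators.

s1 (pos 1,3,5,7,9,11,13,15,17,19,21,23,25,27,29,31): 0⊕1⊕1⊕0⊕1⊕1⊕0⊕1⊕1⊕1⊕0⊕0⊕1⊕0⊕0⊕1 = 1
s2 (pos 2,3,6,7,10,11,14,15,18,19,22,23,26,27,30,31): 1⊕1⊕0⊕0⊕0⊕1⊕1⊕1⊕0⊕1⊕0⊕0⊕1⊕0⊕1⊕1 = 1
s4 (pos 4,5,6,7,12,13,14,15,20,21,22,23,28,29,30,31): 0⊕1⊕0⊕0⊕1⊕0⊕1⊕1⊕0⊕0⊕0⊕0⊕1⊕0⊕1⊕1 = 1
s8 (pos 8,9,10,11,12,13,14,15,24,25,26,27,28,29,30,31): 0⊕1⊕0⊕1⊕1⊕0⊕1⊕1⊕0⊕1⊕1⊕0⊕1⊕0⊕1⊕1 = 0
s16 (pos 16,17,18,19,20,21,22,23,24,25,26,27,28,29,30,31): 0⊕1⊕0⊕1⊕0⊕0⊕0⊕0⊕0⊕1⊕1⊕0⊕1⊕0⊕1⊕1 = 1
Syndrome s16…s1 = 10111 → error at position 23.
Flip position 23: 0110100010110110101000001101011 → 0110100010110110101000101101011
Read data bits from positions 3,5,6,7,9,10,11,12,13,14,15,17,18,19,20,21,22,23,24,25,26,27,28,29,30,31: 11001011011101000101101011

11001011011101000101101011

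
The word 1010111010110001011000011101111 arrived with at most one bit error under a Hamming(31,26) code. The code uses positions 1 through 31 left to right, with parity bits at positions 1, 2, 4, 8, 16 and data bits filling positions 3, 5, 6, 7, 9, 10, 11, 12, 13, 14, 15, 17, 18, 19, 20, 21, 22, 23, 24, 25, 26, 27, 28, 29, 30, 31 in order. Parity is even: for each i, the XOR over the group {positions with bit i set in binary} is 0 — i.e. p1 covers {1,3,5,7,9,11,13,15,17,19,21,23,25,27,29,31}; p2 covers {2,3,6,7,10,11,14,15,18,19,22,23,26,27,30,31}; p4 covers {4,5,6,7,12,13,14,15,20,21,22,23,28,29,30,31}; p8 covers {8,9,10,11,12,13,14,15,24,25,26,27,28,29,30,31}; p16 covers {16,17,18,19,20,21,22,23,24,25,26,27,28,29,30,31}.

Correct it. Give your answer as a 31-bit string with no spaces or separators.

s1 (pos 1,3,5,7,9,11,13,15,17,19,21,23,25,27,29,31): 1⊕1⊕1⊕1⊕1⊕1⊕0⊕0⊕0⊕1⊕0⊕0⊕1⊕0⊕1⊕1 = 0
s2 (pos 2,3,6,7,10,11,14,15,18,19,22,23,26,27,30,31): 0⊕1⊕1⊕1⊕0⊕1⊕0⊕0⊕1⊕1⊕0⊕0⊕1⊕0⊕1⊕1 = 1
s4 (pos 4,5,6,7,12,13,14,15,20,21,22,23,28,29,30,31): 0⊕1⊕1⊕1⊕1⊕0⊕0⊕0⊕0⊕0⊕0⊕0⊕1⊕1⊕1⊕1 = 0
s8 (pos 8,9,10,11,12,13,14,15,24,25,26,27,28,29,30,31): 0⊕1⊕0⊕1⊕1⊕0⊕0⊕0⊕1⊕1⊕1⊕0⊕1⊕1⊕1⊕1 = 0
s16 (pos 16,17,18,19,20,21,22,23,24,25,26,27,28,29,30,31): 1⊕0⊕1⊕1⊕0⊕0⊕0⊕0⊕1⊕1⊕1⊕0⊕1⊕1⊕1⊕1 = 0
Syndrome s16…s1 = 00010 → error at position 2.
Flip position 2: 1010111010110001011000011101111 → 1110111010110001011000011101111

1110111010110001011000011101111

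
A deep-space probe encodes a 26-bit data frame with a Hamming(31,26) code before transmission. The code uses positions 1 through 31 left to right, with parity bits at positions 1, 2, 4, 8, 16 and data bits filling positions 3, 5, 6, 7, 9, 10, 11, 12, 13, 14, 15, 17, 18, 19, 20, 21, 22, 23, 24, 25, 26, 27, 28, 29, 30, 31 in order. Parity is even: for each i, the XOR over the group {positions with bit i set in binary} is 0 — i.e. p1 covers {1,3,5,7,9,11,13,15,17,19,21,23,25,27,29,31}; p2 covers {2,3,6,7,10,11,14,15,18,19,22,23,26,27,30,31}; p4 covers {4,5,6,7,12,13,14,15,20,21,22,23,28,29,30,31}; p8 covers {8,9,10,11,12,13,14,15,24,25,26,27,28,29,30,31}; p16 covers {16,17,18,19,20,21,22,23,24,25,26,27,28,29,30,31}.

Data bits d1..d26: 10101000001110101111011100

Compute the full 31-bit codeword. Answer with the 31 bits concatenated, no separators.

0111010110000010110101111011100

Place data at non-parity positions: p1 p2 1 p4 0 1 0 p8 1 0 0 0 0 0 1 p16 1 1 0 1 0 1 1 1 1 0 1 1 1 0 0
p1 (pos 1,3,5,7,9,11,13,15,17,19,21,23,25,27,29,31): XOR of data positions = 1⊕0⊕0⊕1⊕0⊕0⊕1⊕1⊕0⊕0⊕1⊕1⊕1⊕1⊕0 = 0
p2 (pos 2,3,6,7,10,11,14,15,18,19,22,23,26,27,30,31): XOR of data positions = 1⊕1⊕0⊕0⊕0⊕0⊕1⊕1⊕0⊕1⊕1⊕0⊕1⊕0⊕0 = 1
p4 (pos 4,5,6,7,12,13,14,15,20,21,22,23,28,29,30,31): XOR of data positions = 0⊕1⊕0⊕0⊕0⊕0⊕1⊕1⊕0⊕1⊕1⊕1⊕1⊕0⊕0 = 1
p8 (pos 8,9,10,11,12,13,14,15,24,25,26,27,28,29,30,31): XOR of data positions = 1⊕0⊕0⊕0⊕0⊕0⊕1⊕1⊕1⊕0⊕1⊕1⊕1⊕0⊕0 = 1
p16 (pos 16,17,18,19,20,21,22,23,24,25,26,27,28,29,30,31): XOR of data positions = 1⊕1⊕0⊕1⊕0⊕1⊕1⊕1⊕1⊕0⊕1⊕1⊕1⊕0⊕0 = 0
Codeword: 0111010110000010110101111011100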